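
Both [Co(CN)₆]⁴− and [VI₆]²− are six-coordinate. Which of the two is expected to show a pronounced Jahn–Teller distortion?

[Co(CN)₆]⁴−: Summing ligand charges against the −4 overall charge gives an oxidation state of +2 for cobalt. Group 9 minus oxidation state 2 gives a d⁷ configuration. Cyanide is a strong-field ligand (high in the spectrochemical series) for a first-row metal, so the complex is low-spin. The t₂g⁶e_g¹ (low-spin) configuration has an unevenly filled e_g set; the Jahn–Teller theorem predicts a tetragonal distortion (typically axial elongation) to lift the degeneracy.
[VI₆]²−: Summing ligand charges against the −2 overall charge gives an oxidation state of +4 for vanadium. V sits in group 5, so the d-electron count is 5 − 4 = 1. The d¹ configuration leaves the e_g set evenly filled (or empty) — no strong Jahn–Teller driving force.

[Co(CN)₆]⁴−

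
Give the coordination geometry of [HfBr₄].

Each bromide is −1; balancing the 0 overall charge requires Hf(IV).
Hf sits in group 4, so the d-electron count is 4 − 4 = 0.
Coordination number: 4.
A d⁰ ion has no crystal-field stabilisation preference between square planar and tetrahedral, so four ligands adopt the sterically favoured tetrahedral geometry.

tetrahedral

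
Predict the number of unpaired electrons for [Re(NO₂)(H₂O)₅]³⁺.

3 unpaired electrons

Each nitro (N-bound nitrite) is −1; water is neutral; balancing the +3 overall charge requires Re(IV).
Re sits in group 7, so the d-electron count is 7 − 4 = 3.
In an octahedral field the d³ configuration is t₂g³e_g⁰ (only one arrangement possible), giving 3 unpaired electrons.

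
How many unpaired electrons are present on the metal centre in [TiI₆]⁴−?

Each iodide is −1; balancing the −4 overall charge requires Ti(II).
Ti sits in group 4, so the d-electron count is 4 − 2 = 2.
In an octahedral field the d² configuration is t₂g²e_g⁰ (only one arrangement possible), giving 2 unpaired electrons.

2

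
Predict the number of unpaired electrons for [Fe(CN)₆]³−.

Each cyanide is −1; balancing the −3 overall charge requires Fe(III).
Fe sits in group 8, so the d-electron count is 8 − 3 = 5.
The spin state decides the count: Cyanide is a strong-field ligand (high in the spectrochemical series) for a first-row metal, so the complex is low-spin.
An octahedral low-spin d⁵ ion is t₂g⁵e_g⁰, giving 1 unpaired electron.

1 unpaired electron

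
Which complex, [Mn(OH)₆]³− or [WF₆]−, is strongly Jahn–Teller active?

[Mn(OH)₆]³−

[Mn(OH)₆]³−: Summing ligand charges against the −3 overall charge gives an oxidation state of +3 for manganese. Mn sits in group 7, so the d-electron count is 7 − 3 = 4. Hydroxide is a weak-field ligand for a first-row metal, so the complex is high-spin. The t₂g³e_g¹ (high-spin) configuration has an unevenly filled e_g set; the Jahn–Teller theorem predicts a tetragonal distortion (typically axial elongation) to lift the degeneracy.
[WF₆]−: Summing ligand charges against the −1 overall charge gives an oxidation state of +5 for tungsten. W sits in group 6, so the d-electron count is 6 − 5 = 1. The d¹ configuration leaves the e_g set evenly filled (or empty) — no strong Jahn–Teller driving force.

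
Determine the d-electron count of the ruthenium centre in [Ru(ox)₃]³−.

Summing ligand charges against the −3 overall charge gives an oxidation state of +3 for ruthenium.
Ru sits in group 8, so the d-electron count is 8 − 3 = 5.

d5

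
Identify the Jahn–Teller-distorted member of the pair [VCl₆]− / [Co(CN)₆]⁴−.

[VCl₆]−: Each chloride is −1; balancing the −1 overall charge requires V(V). V sits in group 5, so the d-electron count is 5 − 5 = 0. The d⁰ configuration leaves the e_g set evenly filled (or empty) — no strong Jahn–Teller driving force.
[Co(CN)₆]⁴−: Summing ligand charges against the −4 overall charge gives an oxidation state of +2 for cobalt. Group 9 minus oxidation state 2 gives a d⁷ configuration. Cyanide is a strong-field ligand (high in the spectrochemical series) for a first-row metal, so the complex is low-spin. The t₂g⁶e_g¹ (low-spin) configuration has an unevenly filled e_g set; the Jahn–Teller theorem predicts a tetragonal distortion (typically axial elongation) to lift the degeneracy.

[Co(CN)₆]⁴−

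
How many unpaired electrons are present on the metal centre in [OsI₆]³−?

Summing ligand charges against the −3 overall charge gives an oxidation state of +3 for osmium.
Os sits in group 8, so the d-electron count is 8 − 3 = 5.
The spin state decides the count: a 5d ion has a large Δₒ and is invariably low-spin.
An octahedral low-spin d⁵ ion is t₂g⁵e_g⁰, giving 1 unpaired electron.

1 unpaired electron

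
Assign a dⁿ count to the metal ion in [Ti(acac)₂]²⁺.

d0

Summing ligand charges against the +2 overall charge gives an oxidation state of +4 for titanium.
Titanium is a group-4 element; Ti(IV) is therefore d⁰.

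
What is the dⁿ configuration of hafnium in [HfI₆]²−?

Ligand charges: each iodide is −1. With an overall charge of −2 the hafnium centre must be in the +4 oxidation state.
Hafnium is a group-4 element; Hf(IV) is therefore d⁰.

d⁰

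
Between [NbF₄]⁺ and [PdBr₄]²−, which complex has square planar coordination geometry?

[PdBr₄]²−

For [NbF₄]⁺: Summing ligand charges against the +1 overall charge gives an oxidation state of +5 for niobium. Niobium is a group-5 element; Nb(V) is therefore d⁰. A d⁰ ion has no crystal-field stabilisation preference between square planar and tetrahedral, so four ligands adopt the sterically favoured tetrahedral geometry. → tetrahedral.
For [PdBr₄]²−: Summing ligand charges against the −2 overall charge gives an oxidation state of +2 for palladium. Pd sits in group 10, so the d-electron count is 10 − 2 = 8. A 4d d⁸ ion has a large crystal-field splitting; square planar leaves the high-energy d_{x²−y²} orbital empty and maximises CFSE. → square planar.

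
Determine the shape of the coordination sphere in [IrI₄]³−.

Each iodide is −1; balancing the −3 overall charge requires Ir(I).
Group 9 minus oxidation state 1 gives a d⁸ configuration.
Coordination number: 4.
A 5d d⁸ ion has a large crystal-field splitting; square planar leaves the high-energy d_{x²−y²} orbital empty and maximises CFSE.

square planar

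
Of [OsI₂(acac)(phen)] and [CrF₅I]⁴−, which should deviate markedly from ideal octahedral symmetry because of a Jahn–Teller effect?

[CrF₅I]⁴−

[OsI₂(acac)(phen)]: Each iodide is −1; each acetylacetonate is −1; 1,10-phenanthroline is neutral; balancing the 0 overall charge requires Os(III). Group 8 minus oxidation state 3 gives a d⁵ configuration. A 5d ion has a large Δₒ and is invariably low-spin. The d⁵ configuration leaves the e_g set evenly filled (or empty) — no strong Jahn–Teller driving force.
[CrF₅I]⁴−: Summing ligand charges against the −4 overall charge gives an oxidation state of +2 for chromium. Cr sits in group 6, so the d-electron count is 6 − 2 = 4. Fluoride and iodide are weak-field ligands for a first-row metal, so the complex is high-spin. The t₂g³e_g¹ (high-spin) configuration has an unevenly filled e_g set; the Jahn–Teller theorem predicts a tetragonal distortion (typically axial elongation) to lift the degeneracy.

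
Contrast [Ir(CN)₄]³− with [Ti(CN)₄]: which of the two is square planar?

[Ir(CN)₄]³−

For [Ir(CN)₄]³−: Summing ligand charges against the −3 overall charge gives an oxidation state of +1 for iridium. Iridium is a group-9 element; Ir(I) is therefore d⁸. A 5d d⁸ ion has a large crystal-field splitting; square planar leaves the high-energy d_{x²−y²} orbital empty and maximises CFSE. → square planar.
For [Ti(CN)₄]: Summing ligand charges against the 0 overall charge gives an oxidation state of +4 for titanium. Titanium is a group-4 element; Ti(IV) is therefore d⁰. A d⁰ ion has no crystal-field stabilisation preference between square planar and tetrahedral, so four ligands adopt the sterically favoured tetrahedral geometry. → tetrahedral.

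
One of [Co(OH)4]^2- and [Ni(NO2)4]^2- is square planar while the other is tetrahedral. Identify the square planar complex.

[Ni(NO2)4]^2-

For [Co(OH)4]^2-: Summing ligand charges against the −2 overall charge gives an oxidation state of +2 for cobalt. Co sits in group 9, so the d-electron count is 9 − 2 = 7. For a high-spin 3d d⁷ ion with weak-field ligands the small Δₜ gives little square-planar CFSE advantage, so four ligands adopt the sterically favoured tetrahedral geometry. → tetrahedral.
For [Ni(NO2)4]^2-: Summing ligand charges against the −2 overall charge gives an oxidation state of +2 for nickel. Nickel is a group-10 element; Ni(II) is therefore d⁸. Nitro (N-bound nitrite) is a strong-field ligand (high in the spectrochemical series). A 3d d⁸ ion with strong-field ligands gains enough CFSE to favour square planar over tetrahedral. → square planar.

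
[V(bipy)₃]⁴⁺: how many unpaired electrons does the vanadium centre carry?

Ligand charges: 2,2′-bipyridine is neutral. With an overall charge of +4 the vanadium centre must be in the +4 oxidation state.
Group 5 minus oxidation state 4 gives a d¹ configuration.
Counting donor atoms: 3×2,2′-bipyridine (bidentate) → 6 donors. Coordination number = 6.
In an octahedral field the d¹ configuration is t₂g¹e_g⁰ (only one arrangement possible), giving 1 unpaired electron.

1 unpaired electron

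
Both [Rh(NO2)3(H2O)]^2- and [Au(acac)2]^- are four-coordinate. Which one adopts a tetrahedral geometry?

For [Rh(NO2)3(H2O)]^2-: Summing ligand charges against the −2 overall charge gives an oxidation state of +1 for rhodium. Rhodium is a group-9 element; Rh(I) is therefore d⁸. A 4d d⁸ ion has a large crystal-field splitting; square planar leaves the high-energy d_{x²−y²} orbital empty and maximises CFSE. → square planar.
For [Au(acac)2]^-: Each acetylacetonate is −1; balancing the −1 overall charge requires Au(I). Group 11 minus oxidation state 1 gives a d¹⁰ configuration. A d¹⁰ ion has no crystal-field stabilisation preference between square planar and tetrahedral, so four ligands adopt the sterically favoured tetrahedral geometry. → tetrahedral.

[Au(acac)2]^-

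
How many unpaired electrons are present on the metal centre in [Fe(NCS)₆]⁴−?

Ligand charges: each isothiocyanate is −1. With an overall charge of −4 the iron centre must be in the +2 oxidation state.
Iron is a group-8 element; Fe(II) is therefore d⁶.
The spin state decides the count: Isothiocyanate is a weak-field ligand for a first-row metal, so the complex is high-spin.
An octahedral high-spin d⁶ ion is t₂g⁴e_g², giving 4 unpaired electrons.

4 unpaired electrons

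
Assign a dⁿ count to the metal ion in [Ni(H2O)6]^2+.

d8

Water is neutral; balancing the +2 overall charge requires Ni(II).
Nickel is a group-10 element; Ni(II) is therefore d⁸.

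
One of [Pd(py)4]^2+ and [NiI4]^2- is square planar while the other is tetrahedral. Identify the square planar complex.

[Pd(py)4]^2+

For [Pd(py)4]^2+: Pyridine is neutral; balancing the +2 overall charge requires Pd(II). Group 10 minus oxidation state 2 gives a d⁸ configuration. A 4d d⁸ ion has a large crystal-field splitting; square planar leaves the high-energy d_{x²−y²} orbital empty and maximises CFSE. → square planar.
For [NiI4]^2-: Summing ligand charges against the −2 overall charge gives an oxidation state of +2 for nickel. Group 10 minus oxidation state 2 gives a d⁸ configuration. Iodide is a weak-field ligand. With weak-field ligands the CFSE gain from square planar is small, so a 3d d⁸ ion takes the sterically preferred tetrahedral geometry. → tetrahedral.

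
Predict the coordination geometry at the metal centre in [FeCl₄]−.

Summing ligand charges against the −1 overall charge gives an oxidation state of +3 for iron.
Iron is a group-8 element; Fe(III) is therefore d⁵.
With 4 monodentate ligands the coordination number is 4.
Chloride is a weak-field ligand.
A high-spin d⁵ ion has zero CFSE in either geometry, so four ligands adopt the sterically favoured tetrahedral geometry.

tetrahedral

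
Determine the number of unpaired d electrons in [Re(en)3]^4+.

Summing ligand charges against the +4 overall charge gives an oxidation state of +4 for rhenium.
Re sits in group 7, so the d-electron count is 7 − 4 = 3.
Counting donor atoms: 3×ethylenediamine (bidentate) → 6 donors. Coordination number = 6.
In an octahedral field the d³ configuration is t₂g³e_g⁰ (only one arrangement possible), giving 3 unpaired electrons.

3 unpaired electrons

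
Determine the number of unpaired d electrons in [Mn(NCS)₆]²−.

3 unpaired electrons

Summing ligand charges against the −2 overall charge gives an oxidation state of +4 for manganese.
Group 7 minus oxidation state 4 gives a d³ configuration.
In an octahedral field the d³ configuration is t₂g³e_g⁰ (only one arrangement possible), giving 3 unpaired electrons.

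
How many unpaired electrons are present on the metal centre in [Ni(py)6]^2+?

2 unpaired electrons

Summing ligand charges against the +2 overall charge gives an oxidation state of +2 for nickel.
Group 10 minus oxidation state 2 gives a d⁸ configuration.
In an octahedral field the d⁸ configuration is t₂g⁶e_g² (only one arrangement possible), giving 2 unpaired electrons.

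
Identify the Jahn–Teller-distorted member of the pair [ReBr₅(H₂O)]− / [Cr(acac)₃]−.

[ReBr₅(H₂O)]−: Ligand charges: each bromide is −1; water is neutral. With an overall charge of −1 the rhenium centre must be in the +4 oxidation state. Re sits in group 7, so the d-electron count is 7 − 4 = 3. The d³ configuration leaves the e_g set evenly filled (or empty) — no strong Jahn–Teller driving force.
[Cr(acac)₃]−: Each acetylacetonate is −1; balancing the −1 overall charge requires Cr(II). Chromium is a group-6 element; Cr(II) is therefore d⁴. Acetylacetonate is a weak-field ligand for a first-row metal, so the complex is high-spin. The t₂g³e_g¹ (high-spin) configuration has an unevenly filled e_g set; the Jahn–Teller theorem predicts a tetragonal distortion (typically axial elongation) to lift the degeneracy.

[Cr(acac)₃]−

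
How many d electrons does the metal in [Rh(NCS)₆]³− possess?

Ligand charges: each isothiocyanate is −1. With an overall charge of −3 the rhodium centre must be in the +3 oxidation state.
Rh sits in group 9, so the d-electron count is 9 − 3 = 6.

d6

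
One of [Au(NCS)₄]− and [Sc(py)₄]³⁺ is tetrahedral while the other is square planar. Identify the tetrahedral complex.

For [Au(NCS)₄]−: Each isothiocyanate is −1; balancing the −1 overall charge requires Au(III). Gold is a group-11 element; Au(III) is therefore d⁸. A 5d d⁸ ion has a large crystal-field splitting; square planar leaves the high-energy d_{x²−y²} orbital empty and maximises CFSE. → square planar.
For [Sc(py)₄]³⁺: Summing ligand charges against the +3 overall charge gives an oxidation state of +3 for scandium. Scandium is a group-3 element; Sc(III) is therefore d⁰. A d⁰ ion has no crystal-field stabilisation preference between square planar and tetrahedral, so four ligands adopt the sterically favoured tetrahedral geometry. → tetrahedral.

[Sc(py)₄]³⁺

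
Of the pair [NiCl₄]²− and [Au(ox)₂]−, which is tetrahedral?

For [NiCl₄]²−: Each chloride is −1; balancing the −2 overall charge requires Ni(II). Group 10 minus oxidation state 2 gives a d⁸ configuration. Chloride is a weak-field ligand. With weak-field ligands the CFSE gain from square planar is small, so a 3d d⁸ ion takes the sterically preferred tetrahedral geometry. → tetrahedral.
For [Au(ox)₂]−: Ligand charges: each oxalate is −2. With an overall charge of −1 the gold centre must be in the +3 oxidation state. Au sits in group 11, so the d-electron count is 11 − 3 = 8. A 5d d⁸ ion has a large crystal-field splitting; square planar leaves the high-energy d_{x²−y²} orbital empty and maximises CFSE. → square planar.

[NiCl₄]²−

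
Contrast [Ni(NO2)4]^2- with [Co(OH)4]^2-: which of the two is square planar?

For [Ni(NO2)4]^2-: Summing ligand charges against the −2 overall charge gives an oxidation state of +2 for nickel. Nickel is a group-10 element; Ni(II) is therefore d⁸. Nitro (N-bound nitrite) is a strong-field ligand (high in the spectrochemical series). A 3d d⁸ ion with strong-field ligands gains enough CFSE to favour square planar over tetrahedral. → square planar.
For [Co(OH)4]^2-: Summing ligand charges against the −2 overall charge gives an oxidation state of +2 for cobalt. Cobalt is a group-9 element; Co(II) is therefore d⁷. For a high-spin 3d d⁷ ion with weak-field ligands the small Δₜ gives little square-planar CFSE advantage, so four ligands adopt the sterically favoured tetrahedral geometry. → tetrahedral.

[Ni(NO2)4]^2-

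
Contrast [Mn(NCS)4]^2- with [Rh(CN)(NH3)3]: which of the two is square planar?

[Rh(CN)(NH3)3]

For [Mn(NCS)4]^2-: Ligand charges: each isothiocyanate is −1. With an overall charge of −2 the manganese centre must be in the +2 oxidation state. Manganese is a group-7 element; Mn(II) is therefore d⁵. A high-spin d⁵ ion has zero CFSE in either geometry, so four ligands adopt the sterically favoured tetrahedral geometry. → tetrahedral.
For [Rh(CN)(NH3)3]: Ligand charges: each cyanide is −1; ammonia is neutral. With an overall charge of 0 the rhodium centre must be in the +1 oxidation state. Group 9 minus oxidation state 1 gives a d⁸ configuration. A 4d d⁸ ion has a large crystal-field splitting; square planar leaves the high-energy d_{x²−y²} orbital empty and maximises CFSE. → square planar.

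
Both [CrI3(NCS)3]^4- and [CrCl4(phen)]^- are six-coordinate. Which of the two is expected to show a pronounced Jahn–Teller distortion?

[CrI3(NCS)3]^4-

[CrI3(NCS)3]^4-: Each iodide is −1; each isothiocyanate is −1; balancing the −4 overall charge requires Cr(II). Chromium is a group-6 element; Cr(II) is therefore d⁴. Iodide and isothiocyanate are weak-field ligands for a first-row metal, so the complex is high-spin. The t₂g³e_g¹ (high-spin) configuration has an unevenly filled e_g set; the Jahn–Teller theorem predicts a tetragonal distortion (typically axial elongation) to lift the degeneracy.
[CrCl4(phen)]^-: Summing ligand charges against the −1 overall charge gives an oxidation state of +3 for chromium. Cr sits in group 6, so the d-electron count is 6 − 3 = 3. The d³ configuration leaves the e_g set evenly filled (or empty) — no strong Jahn–Teller driving force.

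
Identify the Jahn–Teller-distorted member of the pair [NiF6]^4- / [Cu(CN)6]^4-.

[NiF6]^4-: Each fluoride is −1; balancing the −4 overall charge requires Ni(II). Group 10 minus oxidation state 2 gives a d⁸ configuration. The d⁸ configuration leaves the e_g set evenly filled (or empty) — no strong Jahn–Teller driving force.
[Cu(CN)6]^4-: Each cyanide is −1; balancing the −4 overall charge requires Cu(II). Group 11 minus oxidation state 2 gives a d⁹ configuration. The t₂g⁶e_g³ configuration has an unevenly filled e_g set; the Jahn–Teller theorem predicts a tetragonal distortion (typically axial elongation) to lift the degeneracy.

[Cu(CN)6]^4-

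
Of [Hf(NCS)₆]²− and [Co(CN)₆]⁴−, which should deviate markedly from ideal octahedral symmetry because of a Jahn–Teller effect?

[Co(CN)₆]⁴−

[Hf(NCS)₆]²−: Each isothiocyanate is −1; balancing the −2 overall charge requires Hf(IV). Group 4 minus oxidation state 4 gives a d⁰ configuration. The d⁰ configuration leaves the e_g set evenly filled (or empty) — no strong Jahn–Teller driving force.
[Co(CN)₆]⁴−: Each cyanide is −1; balancing the −4 overall charge requires Co(II). Group 9 minus oxidation state 2 gives a d⁷ configuration. Cyanide is a strong-field ligand (high in the spectrochemical series) for a first-row metal, so the complex is low-spin. The t₂g⁶e_g¹ (low-spin) configuration has an unevenly filled e_g set; the Jahn–Teller theorem predicts a tetragonal distortion (typically axial elongation) to lift the degeneracy.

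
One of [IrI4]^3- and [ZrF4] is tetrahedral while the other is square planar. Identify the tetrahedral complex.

For [IrI4]^3-: Each iodide is −1; balancing the −3 overall charge requires Ir(I). Ir sits in group 9, so the d-electron count is 9 − 1 = 8. A 5d d⁸ ion has a large crystal-field splitting; square planar leaves the high-energy d_{x²−y²} orbital empty and maximises CFSE. → square planar.
For [ZrF4]: Ligand charges: each fluoride is −1. With an overall charge of 0 the zirconium centre must be in the +4 oxidation state. Zr sits in group 4, so the d-electron count is 4 − 4 = 0. A d⁰ ion has no crystal-field stabilisation preference between square planar and tetrahedral, so four ligands adopt the sterically favoured tetrahedral geometry. → tetrahedral.

[ZrF4]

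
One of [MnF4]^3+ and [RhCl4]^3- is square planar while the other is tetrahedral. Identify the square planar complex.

[RhCl4]^3-

For [MnF4]^3+: Summing ligand charges against the +3 overall charge gives an oxidation state of +7 for manganese. Mn sits in group 7, so the d-electron count is 7 − 7 = 0. A d⁰ ion has no crystal-field stabilisation preference between square planar and tetrahedral, so four ligands adopt the sterically favoured tetrahedral geometry. → tetrahedral.
For [RhCl4]^3-: Summing ligand charges against the −3 overall charge gives an oxidation state of +1 for rhodium. Rh sits in group 9, so the d-electron count is 9 − 1 = 8. A 4d d⁸ ion has a large crystal-field splitting; square planar leaves the high-energy d_{x²−y²} orbital empty and maximises CFSE. → square planar.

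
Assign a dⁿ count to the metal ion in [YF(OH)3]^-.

Each fluoride is −1; each hydroxide is −1; balancing the −1 overall charge requires Y(III).
Group 3 minus oxidation state 3 gives a d⁰ configuration.

d⁰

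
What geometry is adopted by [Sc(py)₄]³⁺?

tetrahedral

Pyridine is neutral; balancing the +3 overall charge requires Sc(III).
Group 3 minus oxidation state 3 gives a d⁰ configuration.
Coordination number: 4.
A d⁰ ion has no crystal-field stabilisation preference between square planar and tetrahedral, so four ligands adopt the sterically favoured tetrahedral geometry.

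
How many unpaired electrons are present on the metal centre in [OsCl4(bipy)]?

2 unpaired electrons

Ligand charges: each chloride is −1; 2,2′-bipyridine is neutral. With an overall charge of 0 the osmium centre must be in the +4 oxidation state.
Os sits in group 8, so the d-electron count is 8 − 4 = 4.
Counting donor atoms: 4×chloride (monodentate) → 4 donors; 1×2,2′-bipyridine (bidentate) → 2 donors. Coordination number = 6.
The spin state decides the count: a 5d ion has a large Δₒ and is invariably low-spin.
An octahedral low-spin d⁴ ion is t₂g⁴e_g⁰, giving 2 unpaired electrons.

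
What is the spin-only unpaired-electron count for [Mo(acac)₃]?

3

Summing ligand charges against the 0 overall charge gives an oxidation state of +3 for molybdenum.
Molybdenum is a group-6 element; Mo(III) is therefore d³.
Counting donor atoms: 3×acetylacetonate (bidentate) → 6 donors. Coordination number = 6.
In an octahedral field the d³ configuration is t₂g³e_g⁰ (only one arrangement possible), giving 3 unpaired electrons.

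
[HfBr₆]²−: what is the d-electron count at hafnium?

d0

Summing ligand charges against the −2 overall charge gives an oxidation state of +4 for hafnium.
Group 4 minus oxidation state 4 gives a d⁰ configuration.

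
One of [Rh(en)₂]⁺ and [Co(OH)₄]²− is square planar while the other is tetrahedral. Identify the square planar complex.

[Rh(en)₂]⁺

For [Rh(en)₂]⁺: Ethylenediamine is neutral; balancing the +1 overall charge requires Rh(I). Rh sits in group 9, so the d-electron count is 9 − 1 = 8. A 4d d⁸ ion has a large crystal-field splitting; square planar leaves the high-energy d_{x²−y²} orbital empty and maximises CFSE. → square planar.
For [Co(OH)₄]²−: Summing ligand charges against the −2 overall charge gives an oxidation state of +2 for cobalt. Co sits in group 9, so the d-electron count is 9 − 2 = 7. For a high-spin 3d d⁷ ion with weak-field ligands the small Δₜ gives little square-planar CFSE advantage, so four ligands adopt the sterically favoured tetrahedral geometry. → tetrahedral.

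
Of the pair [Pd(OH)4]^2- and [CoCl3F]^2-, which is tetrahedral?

For [Pd(OH)4]^2-: Ligand charges: each hydroxide is −1. With an overall charge of −2 the palladium centre must be in the +2 oxidation state. Pd sits in group 10, so the d-electron count is 10 − 2 = 8. A 4d d⁸ ion has a large crystal-field splitting; square planar leaves the high-energy d_{x²−y²} orbital empty and maximises CFSE. → square planar.
For [CoCl3F]^2-: Each chloride is −1; each fluoride is −1; balancing the −2 overall charge requires Co(II). Co sits in group 9, so the d-electron count is 9 − 2 = 7. For a high-spin 3d d⁷ ion with weak-field ligands the small Δₜ gives little square-planar CFSE advantage, so four ligands adopt the sterically favoured tetrahedral geometry. → tetrahedral.

[CoCl3F]^2-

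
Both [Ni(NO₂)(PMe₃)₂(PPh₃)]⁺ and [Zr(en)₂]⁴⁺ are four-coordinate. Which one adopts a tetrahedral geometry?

[Zr(en)₂]⁴⁺

For [Ni(NO₂)(PMe₃)₂(PPh₃)]⁺: Each nitro (N-bound nitrite) is −1; trimethylphosphine is neutral; triphenylphosphine is neutral; balancing the +1 overall charge requires Ni(II). Ni sits in group 10, so the d-electron count is 10 − 2 = 8. Nitro (N-bound nitrite), trimethylphosphine, and triphenylphosphine are strong-field ligands (high in the spectrochemical series). A 3d d⁸ ion with strong-field ligands gains enough CFSE to favour square planar over tetrahedral. → square planar.
For [Zr(en)₂]⁴⁺: Ligand charges: ethylenediamine is neutral. With an overall charge of +4 the zirconium centre must be in the +4 oxidation state. Group 4 minus oxidation state 4 gives a d⁰ configuration. A d⁰ ion has no crystal-field stabilisation preference between square planar and tetrahedral, so four ligands adopt the sterically favoured tetrahedral geometry. → tetrahedral.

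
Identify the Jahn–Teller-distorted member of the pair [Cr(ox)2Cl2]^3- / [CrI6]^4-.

[CrI6]^4-

[Cr(ox)2Cl2]^3-: Each oxalate is −2; each chloride is −1; balancing the −3 overall charge requires Cr(III). Group 6 minus oxidation state 3 gives a d³ configuration. The d³ configuration leaves the e_g set evenly filled (or empty) — no strong Jahn–Teller driving force.
[CrI6]^4-: Summing ligand charges against the −4 overall charge gives an oxidation state of +2 for chromium. Group 6 minus oxidation state 2 gives a d⁴ configuration. Iodide is a weak-field ligand for a first-row metal, so the complex is high-spin. The t₂g³e_g¹ (high-spin) configuration has an unevenly filled e_g set; the Jahn–Teller theorem predicts a tetragonal distortion (typically axial elongation) to lift the degeneracy.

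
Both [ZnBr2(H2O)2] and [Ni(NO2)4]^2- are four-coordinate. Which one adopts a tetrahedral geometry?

[ZnBr2(H2O)2]

For [ZnBr2(H2O)2]: Summing ligand charges against the 0 overall charge gives an oxidation state of +2 for zinc. Group 12 minus oxidation state 2 gives a d¹⁰ configuration. A d¹⁰ ion has no crystal-field stabilisation preference between square planar and tetrahedral, so four ligands adopt the sterically favoured tetrahedral geometry. → tetrahedral.
For [Ni(NO2)4]^2-: Each nitro (N-bound nitrite) is −1; balancing the −2 overall charge requires Ni(II). Nickel is a group-10 element; Ni(II) is therefore d⁸. Nitro (N-bound nitrite) is a strong-field ligand (high in the spectrochemical series). A 3d d⁸ ion with strong-field ligands gains enough CFSE to favour square planar over tetrahedral. → square planar.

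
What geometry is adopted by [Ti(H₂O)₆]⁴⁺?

Ligand charges: water is neutral. With an overall charge of +4 the titanium centre must be in the +4 oxidation state.
Ti sits in group 4, so the d-electron count is 4 − 4 = 0.
Coordination number: 6.
Six donors around a single metal centre give an octahedral coordination sphere.

octahedral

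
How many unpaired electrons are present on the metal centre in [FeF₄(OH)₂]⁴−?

4 unpaired electrons

Each fluoride is −1; each hydroxide is −1; balancing the −4 overall charge requires Fe(II).
Iron is a group-8 element; Fe(II) is therefore d⁶.
The spin state decides the count: Fluoride and hydroxide are weak-field ligands for a first-row metal, so the complex is high-spin.
An octahedral high-spin d⁶ ion is t₂g⁴e_g², giving 4 unpaired electrons.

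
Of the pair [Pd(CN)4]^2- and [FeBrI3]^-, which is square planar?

For [Pd(CN)4]^2-: Summing ligand charges against the −2 overall charge gives an oxidation state of +2 for palladium. Pd sits in group 10, so the d-electron count is 10 − 2 = 8. A 4d d⁸ ion has a large crystal-field splitting; square planar leaves the high-energy d_{x²−y²} orbital empty and maximises CFSE. → square planar.
For [FeBrI3]^-: Summing ligand charges against the −1 overall charge gives an oxidation state of +3 for iron. Iron is a group-8 element; Fe(III) is therefore d⁵. A high-spin d⁵ ion has zero CFSE in either geometry, so four ligands adopt the sterically favoured tetrahedral geometry. → tetrahedral.

[Pd(CN)4]^2-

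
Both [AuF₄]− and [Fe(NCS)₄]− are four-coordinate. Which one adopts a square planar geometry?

For [AuF₄]−: Each fluoride is −1; balancing the −1 overall charge requires Au(III). Gold is a group-11 element; Au(III) is therefore d⁸. A 5d d⁸ ion has a large crystal-field splitting; square planar leaves the high-energy d_{x²−y²} orbital empty and maximises CFSE. → square planar.
For [Fe(NCS)₄]−: Summing ligand charges against the −1 overall charge gives an oxidation state of +3 for iron. Iron is a group-8 element; Fe(III) is therefore d⁵. A high-spin d⁵ ion has zero CFSE in either geometry, so four ligands adopt the sterically favoured tetrahedral geometry. → tetrahedral.

[AuF₄]−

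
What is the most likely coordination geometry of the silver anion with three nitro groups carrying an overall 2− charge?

Each nitro (N-bound nitrite) is −1; balancing the −2 overall charge requires Ag(I).
Group 11 minus oxidation state 1 gives a d¹⁰ configuration.
Coordination number: 3.
Three ligands around a d¹⁰ centre minimise repulsion in a trigonal-planar arrangement.

trigonal planar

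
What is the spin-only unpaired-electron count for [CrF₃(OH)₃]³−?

3 unpaired electrons

Ligand charges: each fluoride is −1; each hydroxide is −1. With an overall charge of −3 the chromium centre must be in the +3 oxidation state.
Group 6 minus oxidation state 3 gives a d³ configuration.
In an octahedral field the d³ configuration is t₂g³e_g⁰ (only one arrangement possible), giving 3 unpaired electrons.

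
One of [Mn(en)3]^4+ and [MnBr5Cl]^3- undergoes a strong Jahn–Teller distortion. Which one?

[Mn(en)3]^4+: Ligand charges: ethylenediamine is neutral. With an overall charge of +4 the manganese centre must be in the +4 oxidation state. Manganese is a group-7 element; Mn(IV) is therefore d³. The d³ configuration leaves the e_g set evenly filled (or empty) — no strong Jahn–Teller driving force.
[MnBr5Cl]^3-: Each bromide is −1; each chloride is −1; balancing the −3 overall charge requires Mn(III). Mn sits in group 7, so the d-electron count is 7 − 3 = 4. Bromide and chloride are weak-field ligands for a first-row metal, so the complex is high-spin. The t₂g³e_g¹ (high-spin) configuration has an unevenly filled e_g set; the Jahn–Teller theorem predicts a tetragonal distortion (typically axial elongation) to lift the degeneracy.

[MnBr5Cl]^3-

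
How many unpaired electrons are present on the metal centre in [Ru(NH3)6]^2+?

Ammonia is neutral; balancing the +2 overall charge requires Ru(II).
Ruthenium is a group-8 element; Ru(II) is therefore d⁶.
The spin state decides the count: a 4d ion has a large Δₒ and is invariably low-spin.
An octahedral low-spin d⁶ ion is t₂g⁶e_g⁰, giving 0 unpaired electrons.

0 unpaired electrons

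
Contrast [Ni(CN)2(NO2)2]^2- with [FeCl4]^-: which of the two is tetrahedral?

[FeCl4]^-

For [Ni(CN)2(NO2)2]^2-: Each cyanide is −1; each nitro (N-bound nitrite) is −1; balancing the −2 overall charge requires Ni(II). Nickel is a group-10 element; Ni(II) is therefore d⁸. Cyanide and nitro (N-bound nitrite) are strong-field ligands (high in the spectrochemical series). A 3d d⁸ ion with strong-field ligands gains enough CFSE to favour square planar over tetrahedral. → square planar.
For [FeCl4]^-: Each chloride is −1; balancing the −1 overall charge requires Fe(III). Fe sits in group 8, so the d-electron count is 8 − 3 = 5. A high-spin d⁵ ion has zero CFSE in either geometry, so four ligands adopt the sterically favoured tetrahedral geometry. → tetrahedral.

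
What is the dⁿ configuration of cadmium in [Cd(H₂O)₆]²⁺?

d¹⁰

Water is neutral; balancing the +2 overall charge requires Cd(II).
Cadmium is a group-12 element; Cd(II) is therefore d¹⁰.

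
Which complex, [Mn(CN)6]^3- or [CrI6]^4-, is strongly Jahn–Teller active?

[Mn(CN)6]^3-: Ligand charges: each cyanide is −1. With an overall charge of −3 the manganese centre must be in the +3 oxidation state. Group 7 minus oxidation state 3 gives a d⁴ configuration. Cyanide is a strong-field ligand (high in the spectrochemical series) for a first-row metal, so the complex is low-spin. The d⁴ configuration leaves the e_g set evenly filled (or empty) — no strong Jahn–Teller driving force.
[CrI6]^4-: Ligand charges: each iodide is −1. With an overall charge of −4 the chromium centre must be in the +2 oxidation state. Chromium is a group-6 element; Cr(II) is therefore d⁴. Iodide is a weak-field ligand for a first-row metal, so the complex is high-spin. The t₂g³e_g¹ (high-spin) configuration has an unevenly filled e_g set; the Jahn–Teller theorem predicts a tetragonal distortion (typically axial elongation) to lift the degeneracy.

[CrI6]^4-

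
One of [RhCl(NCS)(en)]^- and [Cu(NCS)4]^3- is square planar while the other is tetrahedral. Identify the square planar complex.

For [RhCl(NCS)(en)]^-: Ligand charges: each chloride is −1; each isothiocyanate is −1; ethylenediamine is neutral. With an overall charge of −1 the rhodium centre must be in the +1 oxidation state. Rhodium is a group-9 element; Rh(I) is therefore d⁸. A 4d d⁸ ion has a large crystal-field splitting; square planar leaves the high-energy d_{x²−y²} orbital empty and maximises CFSE. → square planar.
For [Cu(NCS)4]^3-: Ligand charges: each isothiocyanate is −1. With an overall charge of −3 the copper centre must be in the +1 oxidation state. Group 11 minus oxidation state 1 gives a d¹⁰ configuration. A d¹⁰ ion has no crystal-field stabilisation preference between square planar and tetrahedral, so four ligands adopt the sterically favoured tetrahedral geometry. → tetrahedral.

[RhCl(NCS)(en)]^-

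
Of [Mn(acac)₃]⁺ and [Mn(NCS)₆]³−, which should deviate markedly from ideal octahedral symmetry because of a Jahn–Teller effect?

[Mn(NCS)₆]³−

[Mn(acac)₃]⁺: Each acetylacetonate is −1; balancing the +1 overall charge requires Mn(IV). Group 7 minus oxidation state 4 gives a d³ configuration. The d³ configuration leaves the e_g set evenly filled (or empty) — no strong Jahn–Teller driving force.
[Mn(NCS)₆]³−: Ligand charges: each isothiocyanate is −1. With an overall charge of −3 the manganese centre must be in the +3 oxidation state. Manganese is a group-7 element; Mn(III) is therefore d⁴. Isothiocyanate is a weak-field ligand for a first-row metal, so the complex is high-spin. The t₂g³e_g¹ (high-spin) configuration has an unevenly filled e_g set; the Jahn–Teller theorem predicts a tetragonal distortion (typically axial elongation) to lift the degeneracy.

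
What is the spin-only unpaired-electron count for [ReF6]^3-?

Summing ligand charges against the −3 overall charge gives an oxidation state of +3 for rhenium.
Rhenium is a group-7 element; Re(III) is therefore d⁴.
The spin state decides the count: a 5d ion has a large Δₒ and is invariably low-spin.
An octahedral low-spin d⁴ ion is t₂g⁴e_g⁰, giving 2 unpaired electrons.

2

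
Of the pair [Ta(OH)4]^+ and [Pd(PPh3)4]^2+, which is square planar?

[Pd(PPh3)4]^2+

For [Ta(OH)4]^+: Summing ligand charges against the +1 overall charge gives an oxidation state of +5 for tantalum. Ta sits in group 5, so the d-electron count is 5 − 5 = 0. A d⁰ ion has no crystal-field stabilisation preference between square planar and tetrahedral, so four ligands adopt the sterically favoured tetrahedral geometry. → tetrahedral.
For [Pd(PPh3)4]^2+: Summing ligand charges against the +2 overall charge gives an oxidation state of +2 for palladium. Group 10 minus oxidation state 2 gives a d⁸ configuration. A 4d d⁸ ion has a large crystal-field splitting; square planar leaves the high-energy d_{x²−y²} orbital empty and maximises CFSE. → square planar.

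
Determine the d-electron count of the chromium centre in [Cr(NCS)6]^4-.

d⁴

Summing ligand charges against the −4 overall charge gives an oxidation state of +2 for chromium.
Cr sits in group 6, so the d-electron count is 6 − 2 = 4.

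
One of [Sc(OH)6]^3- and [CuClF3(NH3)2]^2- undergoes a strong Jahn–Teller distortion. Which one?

[CuClF3(NH3)2]^2-

[Sc(OH)6]^3-: Summing ligand charges against the −3 overall charge gives an oxidation state of +3 for scandium. Scandium is a group-3 element; Sc(III) is therefore d⁰. The d⁰ configuration leaves the e_g set evenly filled (or empty) — no strong Jahn–Teller driving force.
[CuClF3(NH3)2]^2-: Summing ligand charges against the −2 overall charge gives an oxidation state of +2 for copper. Group 11 minus oxidation state 2 gives a d⁹ configuration. The t₂g⁶e_g³ configuration has an unevenly filled e_g set; the Jahn–Teller theorem predicts a tetragonal distortion (typically axial elongation) to lift the degeneracy.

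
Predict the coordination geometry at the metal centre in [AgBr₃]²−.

Summing ligand charges against the −2 overall charge gives an oxidation state of +1 for silver.
Group 11 minus oxidation state 1 gives a d¹⁰ configuration.
Coordination number: 3.
Three ligands around a d¹⁰ centre minimise repulsion in a trigonal-planar arrangement.

trigonal planar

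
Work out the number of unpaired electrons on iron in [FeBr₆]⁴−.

Ligand charges: each bromide is −1. With an overall charge of −4 the iron centre must be in the +2 oxidation state.
Group 8 minus oxidation state 2 gives a d⁶ configuration.
The spin state decides the count: Bromide is a weak-field ligand for a first-row metal, so the complex is high-spin.
An octahedral high-spin d⁶ ion is t₂g⁴e_g², giving 4 unpaired electrons.

4 unpaired electrons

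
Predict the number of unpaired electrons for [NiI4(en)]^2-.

2

Ligand charges: each iodide is −1; ethylenediamine is neutral. With an overall charge of −2 the nickel centre must be in the +2 oxidation state.
Group 10 minus oxidation state 2 gives a d⁸ configuration.
Counting donor atoms: 4×iodide (monodentate) → 4 donors; 1×ethylenediamine (bidentate) → 2 donors. Coordination number = 6.
In an octahedral field the d⁸ configuration is t₂g⁶e_g² (only one arrangement possible), giving 2 unpaired electrons.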